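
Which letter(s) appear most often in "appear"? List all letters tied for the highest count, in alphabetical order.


Word: "appear"
Letter counts:
  'a': 2
  'e': 1
  'p': 2
  'r': 1
Maximum count = 2
Most frequent = 'a', 'p' (2 times each)


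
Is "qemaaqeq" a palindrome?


Word: "qemaaqeq"
Reversed: "qeqaameq"
Forward == Backward? qemaaqeq != qeqaameq
Palindrome = No


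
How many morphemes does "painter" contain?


Word: "painter"
Morphemes: paint + -er
Each morpheme carries meaning
= 2 morphemes


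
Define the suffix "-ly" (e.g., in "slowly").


Suffix: -ly
Example: slowly (slow + -ly)
Meaning = in a manner


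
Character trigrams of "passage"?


Word: "passage" (length 7)
Number of trigrams = 7 - 3 + 1 = 5
  Position 0: "pas"
  Position 1: "ass"
  Position 2: "ssa"
  Position 3: "sag"
  Position 4: "age"
Trigrams = "pas", "ass", "ssa", "sag", "age"


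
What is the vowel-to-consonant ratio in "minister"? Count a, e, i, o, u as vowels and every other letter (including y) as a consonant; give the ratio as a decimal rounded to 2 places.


Word: "minister"
Vowels (a,e,i,o,u): 3
Consonants: 5
Ratio = 3/5
= 0.60


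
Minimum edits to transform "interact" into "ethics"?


Word 1: "interact" (length 8)
Word 2: "ethics" (length 6)
One optimal edit sequence (insert/delete/substitute each cost 1):
  1. delete 'i'  (+1)
  2. substitute 'n' -> 'e'  (+1)
  3. keep 't'
  4. delete 'e'  (+1)
  5. substitute 'r' -> 'h'  (+1)
  6. substitute 'a' -> 'i'  (+1)
  7. keep 'c'
  8. substitute 't' -> 's'  (+1)
Total edit operations: 6
Edit distance = 6


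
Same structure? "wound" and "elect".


Pattern of "wound": [0, 1, 2, 3, 4]
Pattern of "elect": [0, 1, 0, 2, 3]
Patterns do not match
Same pattern = No


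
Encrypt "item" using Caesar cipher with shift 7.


Word: "item"
Shift: 7
Each letter → (letter + shift) mod 26:
  'i' (8) + 7 = 15 → 'p'
  't' (19) + 7 = 0 → 'a'
  'e' (4) + 7 = 11 → 'l'
  'm' (12) + 7 = 19 → 't'
Result = "palt"


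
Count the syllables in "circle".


Word: "circle"
Syllable breakdown: cir / cle
Counting: 2 parts
= 2 syllables


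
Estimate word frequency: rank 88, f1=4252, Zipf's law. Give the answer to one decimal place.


Zipf's law: f(r) = f(1) / r
f(1) = 4252
f(88) = 4252 / 88
= 48.3 occurrences


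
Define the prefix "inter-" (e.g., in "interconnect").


Prefix: inter-
Example: interconnect (inter- + connect)
Meaning = between


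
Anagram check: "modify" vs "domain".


Word 1: "modify" → sorted: dfimoy
Word 2: "domain" → sorted: adimno
Same letters? dfimoy != adimno
Anagram = No


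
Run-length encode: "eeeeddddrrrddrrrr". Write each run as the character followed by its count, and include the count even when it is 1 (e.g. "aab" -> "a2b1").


String: "eeeeddddrrrddrrrr"
Scanning for consecutive runs:
  'e' x 4
  'd' x 4
  'r' x 3
  'd' x 2
  'r' x 4
RLE = "e4d4r3d2r4"


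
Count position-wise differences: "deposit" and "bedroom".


Comparing character by character (same length = 7):
  Pos 0: 'd' vs 'b' !=
  Pos 1: 'e' vs 'e' =
  Pos 2: 'p' vs 'd' !=
  Pos 3: 'o' vs 'r' !=
  Pos 4: 's' vs 'o' !=
  Pos 5: 'i' vs 'o' !=
  Pos 6: 't' vs 'm' !=
Hamming distance = 6


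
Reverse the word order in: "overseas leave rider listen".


Original: "overseas leave rider listen"
Words (1..n): overseas | leave | rider | listen
Reversed (n..1): listen | rider | leave | overseas
Result = "listen rider leave overseas"


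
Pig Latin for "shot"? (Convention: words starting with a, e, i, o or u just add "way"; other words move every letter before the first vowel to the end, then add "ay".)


Word: "shot"
Starts with consonant(s) → move to end, add 'ay'
Consonant cluster: "sh"
Pig Latin = "otshay"


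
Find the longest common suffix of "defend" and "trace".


Word 1: "defend"
Word 2: "trace"
Comparing from end:
  Pos -1: 'd' != 'e' (stop)
LCS = "" (length 0)


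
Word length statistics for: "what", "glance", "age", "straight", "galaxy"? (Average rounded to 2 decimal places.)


Lengths: "what"=4, "glance"=6, "age"=3, "straight"=8, "galaxy"=6
Sum = 27, Count = 5
Average = 27/5 = 5.40
= avg=5.40, min=3, max=8


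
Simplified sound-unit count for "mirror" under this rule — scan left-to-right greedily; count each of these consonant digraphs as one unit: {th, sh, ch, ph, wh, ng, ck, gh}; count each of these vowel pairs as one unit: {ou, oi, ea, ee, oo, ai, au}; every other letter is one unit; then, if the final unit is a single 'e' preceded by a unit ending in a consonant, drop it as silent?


Word: "mirror" (6 letters)
Left-to-right scan:
  [1] 'm' (letter)
  [2] 'i' (letter)
  [3] 'r' (letter)
  [4] 'r' (letter)
  [5] 'o' (letter)
  [6] 'r' (letter)
Units from scan: 6
Sound units = 6 units


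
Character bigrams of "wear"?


Word: "wear" (length 4)
Number of bigrams = 4 - 2 + 1 = 3
  Position 0: "we"
  Position 1: "ea"
  Position 2: "ar"
Bigrams = "we", "ea", "ar"


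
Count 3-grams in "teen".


Word: "teen" (length 4)
Number of 3-grams = length - 3 + 1 = 4 - 3 + 1
= 2


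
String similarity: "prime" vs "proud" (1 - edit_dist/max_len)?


Word 1: "prime" (length 5)
Word 2: "proud" (length 5)
One optimal edit sequence:
  1. keep 'p'
  2. keep 'r'
  3. substitute 'i' -> 'o'  (+1)
  4. substitute 'm' -> 'u'  (+1)
  5. substitute 'e' -> 'd'  (+1)
Edit distance = 3
Max length = max(5, 5) = 5
Similarity = 1 - 3/5
= 0.4000


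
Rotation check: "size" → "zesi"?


Word: "size", Candidate: "zesi"
Method: check if candidate is substring of word+word
"sizesize" contains "zesi"? Yes
Is rotation = Yes


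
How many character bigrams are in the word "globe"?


Word: "globe" (length 5)
Number of 2-grams = length - 2 + 1 = 5 - 2 + 1
= 4


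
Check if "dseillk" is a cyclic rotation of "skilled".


Word: "skilled", Candidate: "dseillk"
Method: check if candidate is substring of word+word
"skilledskilled" contains "dseillk"? No
Is rotation = No


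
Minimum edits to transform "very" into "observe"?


Word 1: "very" (length 4)
Word 2: "observe" (length 7)
One optimal edit sequence (insert/delete/substitute each cost 1):
  1. insert 'o'  (+1)
  2. insert 'b'  (+1)
  3. substitute 'v' -> 's'  (+1)
  4. keep 'e'
  5. keep 'r'
  6. insert 'v'  (+1)
  7. substitute 'y' -> 'e'  (+1)
Total edit operations: 5
Edit distance = 5


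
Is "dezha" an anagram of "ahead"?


Word 1: "ahead" → sorted: aadeh
Word 2: "dezha" → sorted: adehz
Same letters? aadeh != adehz
Anagram = No


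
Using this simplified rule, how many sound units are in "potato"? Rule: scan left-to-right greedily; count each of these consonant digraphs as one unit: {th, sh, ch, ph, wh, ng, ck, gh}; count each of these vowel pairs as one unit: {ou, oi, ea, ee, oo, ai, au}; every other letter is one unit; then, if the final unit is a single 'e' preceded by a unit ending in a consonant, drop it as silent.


Word: "potato" (6 letters)
Left-to-right scan:
  (1) 'p' (letter)
  (2) 'o' (letter)
  (3) 't' (letter)
  (4) 'a' (letter)
  (5) 't' (letter)
  (6) 'o' (letter)
Units from scan: 6
Sound units = 6 units


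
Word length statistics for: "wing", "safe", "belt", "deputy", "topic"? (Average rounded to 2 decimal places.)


Lengths: "wing"=4, "safe"=4, "belt"=4, "deputy"=6, "topic"=5
Sum = 23, Count = 5
Average = 23/5 = 4.60
= avg=4.60, min=4, max=6


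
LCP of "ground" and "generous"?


Word 1: "ground"
Word 2: "generous"
Comparing from start:
  Pos 0: 'g' == 'g'
  Pos 1: 'r' != 'e' (stop)
LCP = "g" (length 1)


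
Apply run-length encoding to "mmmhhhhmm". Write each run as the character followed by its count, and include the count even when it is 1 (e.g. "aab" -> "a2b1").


String: "mmmhhhhmm"
Scanning for consecutive runs:
  'm' x 3
  'h' x 4
  'm' x 2
RLE = "m3h4m2"


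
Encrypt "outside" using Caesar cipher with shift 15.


Word: "outside"
Shift: 15
Each letter → (letter + shift) mod 26:
  'o' (14) + 15 = 3 → 'd'
  'u' (20) + 15 = 9 → 'j'
  't' (19) + 15 = 8 → 'i'
  's' (18) + 15 = 7 → 'h'
  'i' (8) + 15 = 23 → 'x'
  'd' (3) + 15 = 18 → 's'
  'e' (4) + 15 = 19 → 't'
Result = "djihxst"


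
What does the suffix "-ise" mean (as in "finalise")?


Suffix: -ise
Example: finalise (final + -ise)
Meaning = to make


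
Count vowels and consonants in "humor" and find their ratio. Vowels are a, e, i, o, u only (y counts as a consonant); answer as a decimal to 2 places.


Word: "humor"
Vowels (a,e,i,o,u): 2
Consonants: 3
Ratio = 2/3
= 0.67


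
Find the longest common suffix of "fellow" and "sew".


Word 1: "fellow"
Word 2: "sew"
Comparing from end:
  Pos -1: 'w' == 'w'
  Pos -2: 'o' != 'e' (stop)
LCS = "w" (length 1)


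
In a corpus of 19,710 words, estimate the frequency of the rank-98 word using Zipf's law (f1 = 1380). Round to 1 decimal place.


Zipf's law: f(r) = f(1) / r
f(1) = 1380
f(98) = 1380 / 98
= 14.1 occurrences


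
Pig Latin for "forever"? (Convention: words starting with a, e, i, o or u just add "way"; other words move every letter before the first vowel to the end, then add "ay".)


Word: "forever"
Starts with consonant(s) → move to end, add 'ay'
Consonant cluster: "f"
Pig Latin = "oreverfay"


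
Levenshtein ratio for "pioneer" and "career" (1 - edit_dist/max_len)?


Word 1: "pioneer" (length 7)
Word 2: "career" (length 6)
One optimal edit sequence:
  1. delete 'p'  (+1)
  2. substitute 'i' -> 'c'  (+1)
  3. substitute 'o' -> 'a'  (+1)
  4. substitute 'n' -> 'r'  (+1)
  5. keep 'e'
  6. keep 'e'
  7. keep 'r'
Edit distance = 4
Max length = max(7, 6) = 7
Similarity = 1 - 4/7
= 0.4286


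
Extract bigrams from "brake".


Word: "brake" (length 5)
Number of bigrams = 5 - 2 + 1 = 4
  Position 0: "br"
  Position 1: "ra"
  Position 2: "ak"
  Position 3: "ke"
Bigrams = "br", "ra", "ak", "ke"


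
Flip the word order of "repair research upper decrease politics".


Original: "repair research upper decrease politics"
Words (1..n): repair | research | upper | decrease | politics
Reversed (n..1): politics | decrease | upper | research | repair
Result = "politics decrease upper research repair"


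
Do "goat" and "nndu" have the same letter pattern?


Pattern of "goat": [0, 1, 2, 3]
Pattern of "nndu": [0, 0, 1, 2]
Patterns do not match
Same pattern = No


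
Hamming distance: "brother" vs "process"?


Comparing character by character (same length = 7):
  Pos 0: 'b' vs 'p' !=
  Pos 1: 'r' vs 'r' =
  Pos 2: 'o' vs 'o' =
  Pos 3: 't' vs 'c' !=
  Pos 4: 'h' vs 'e' !=
  Pos 5: 'e' vs 's' !=
  Pos 6: 'r' vs 's' !=
Hamming distance = 5


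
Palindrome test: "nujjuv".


Word: "nujjuv"
Reversed: "vujjun"
Forward == Backward? nujjuv != vujjun
Palindrome = No


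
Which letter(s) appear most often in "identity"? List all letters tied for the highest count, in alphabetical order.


Word: "identity"
Letter counts:
  'd': 1
  'e': 1
  'i': 2
  'n': 1
  't': 2
  'y': 1
Maximum count = 2
Most frequent = 'i', 't' (2 times each)


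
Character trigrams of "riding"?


Word: "riding" (length 6)
Number of trigrams = 6 - 3 + 1 = 4
  Position 0: "rid"
  Position 1: "idi"
  Position 2: "din"
  Position 3: "ing"
Trigrams = "rid", "idi", "din", "ing"


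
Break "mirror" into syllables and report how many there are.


Word: "mirror"
Syllable breakdown: mir | ror
Counting: 2 parts
= 2 syllables


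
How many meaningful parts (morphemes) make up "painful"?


Word: "painful"
Morphemes: pain + -ful
Each morpheme carries meaning
= 2 morphemes


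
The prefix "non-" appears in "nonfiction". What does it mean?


Prefix: non-
As in: nonfiction -> non- + fiction
Meaning = not


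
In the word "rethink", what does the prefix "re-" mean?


Prefix: re-
As in: rethink -> re- + think
Meaning = again


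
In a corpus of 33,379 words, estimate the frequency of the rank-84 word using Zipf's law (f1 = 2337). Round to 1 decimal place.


Zipf's law: f(r) = f(1) / r
f(1) = 2337
f(84) = 2337 / 84
= 27.8 occurrences


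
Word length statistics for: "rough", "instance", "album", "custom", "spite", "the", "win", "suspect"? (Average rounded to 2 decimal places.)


Lengths: "rough"=5, "instance"=8, "album"=5, "custom"=6, "spite"=5, "the"=3, "win"=3, "suspect"=7
Sum = 42, Count = 8
Average = 42/8 = 5.25
= avg=5.25, min=3, max=8


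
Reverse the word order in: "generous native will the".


Original: "generous native will the"
Words (1..n): generous | native | will | the
Reversed (n..1): the | will | native | generous
Result = "the will native generous"


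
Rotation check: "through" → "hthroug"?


Word: "through", Candidate: "hthroug"
Method: check if candidate is substring of word+word
"throughthrough" contains "hthroug"? Yes
Is rotation = Yes


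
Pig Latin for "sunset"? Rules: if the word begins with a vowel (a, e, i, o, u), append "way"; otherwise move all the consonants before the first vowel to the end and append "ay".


Word: "sunset"
Starts with consonant(s) → move to end, add 'ay'
Consonant cluster: "s"
Pig Latin = "unsetsay"


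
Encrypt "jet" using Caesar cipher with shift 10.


Word: "jet"
Shift: 10
Each letter → (letter + shift) mod 26:
  'j' (9) + 10 = 19 → 't'
  'e' (4) + 10 = 14 → 'o'
  't' (19) + 10 = 3 → 'd'
Result = "tod"


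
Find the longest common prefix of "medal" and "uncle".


Word 1: "medal"
Word 2: "uncle"
Comparing from start:
  Pos 0: 'm' != 'u' (stop)
LCP = "" (length 0)


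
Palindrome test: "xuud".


Word: "xuud"
Reversed: "duux"
Forward == Backward? xuud != duux
Palindrome = No


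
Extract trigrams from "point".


Word: "point" (length 5)
Number of trigrams = 5 - 3 + 1 = 3
  Position 0: "poi"
  Position 1: "oin"
  Position 2: "int"
Trigrams = "poi", "oin", "int"


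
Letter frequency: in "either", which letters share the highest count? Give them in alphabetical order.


Word: "either"
Letter counts:
  'e': 2
  'h': 1
  'i': 1
  'r': 1
  't': 1
Maximum count = 2
Most frequent = 'e' (2 times each)


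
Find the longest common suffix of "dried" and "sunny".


Word 1: "dried"
Word 2: "sunny"
Comparing from end:
  Pos -1: 'd' != 'y' (stop)
LCS = "" (length 0)


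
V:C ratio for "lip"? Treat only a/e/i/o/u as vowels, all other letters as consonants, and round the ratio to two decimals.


Word: "lip"
Vowels (a,e,i,o,u): 1
Consonants: 2
Ratio = 1/2
= 0.50


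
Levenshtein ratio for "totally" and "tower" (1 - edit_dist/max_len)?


Word 1: "totally" (length 7)
Word 2: "tower" (length 5)
One optimal edit sequence:
  1. keep 't'
  2. keep 'o'
  3. delete 't'  (+1)
  4. delete 'a'  (+1)
  5. substitute 'l' -> 'w'  (+1)
  6. substitute 'l' -> 'e'  (+1)
  7. substitute 'y' -> 'r'  (+1)
Edit distance = 5
Max length = max(7, 5) = 7
Similarity = 1 - 5/7
= 0.2857


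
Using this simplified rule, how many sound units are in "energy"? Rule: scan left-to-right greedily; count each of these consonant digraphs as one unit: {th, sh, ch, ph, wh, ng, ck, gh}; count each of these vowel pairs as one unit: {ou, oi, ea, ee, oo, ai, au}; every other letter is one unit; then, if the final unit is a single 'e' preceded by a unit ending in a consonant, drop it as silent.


Word: "energy" (6 letters)
Left-to-right scan:
  1. 'e' (letter)
  2. 'n' (letter)
  3. 'e' (letter)
  4. 'r' (letter)
  5. 'g' (letter)
  6. 'y' (letter)
Units from scan: 6
Sound units = 6 units


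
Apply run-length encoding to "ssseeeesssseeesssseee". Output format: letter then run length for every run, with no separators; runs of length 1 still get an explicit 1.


String: "ssseeeesssseeesssseee"
Scanning for consecutive runs:
  's' x 3
  'e' x 4
  's' x 4
  'e' x 3
  's' x 4
  'e' x 3
RLE = "s3e4s4e3s4e3"


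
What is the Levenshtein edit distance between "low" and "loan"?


Word 1: "low" (length 3)
Word 2: "loan" (length 4)
One optimal edit sequence (insert/delete/substitute each cost 1):
  1. keep 'l'
  2. keep 'o'
  3. insert 'a'  (+1)
  4. substitute 'w' -> 'n'  (+1)
Total edit operations: 2
Edit distance = 2


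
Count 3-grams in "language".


Word: "language" (length 8)
Number of 3-grams = length - 3 + 1 = 8 - 3 + 1
= 6


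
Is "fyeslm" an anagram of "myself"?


Word 1: "myself" → sorted: eflmsy
Word 2: "fyeslm" → sorted: eflmsy
Same letters? eflmsy == eflmsy
Anagram = Yes


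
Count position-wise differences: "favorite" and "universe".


Comparing character by character (same length = 8):
  Pos 0: 'f' vs 'u' !=
  Pos 1: 'a' vs 'n' !=
  Pos 2: 'v' vs 'i' !=
  Pos 3: 'o' vs 'v' !=
  Pos 4: 'r' vs 'e' !=
  Pos 5: 'i' vs 'r' !=
  Pos 6: 't' vs 's' !=
  Pos 7: 'e' vs 'e' =
Hamming distance = 7


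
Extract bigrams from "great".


Word: "great" (length 5)
Number of bigrams = 5 - 2 + 1 = 4
  Position 0: "gr"
  Position 1: "re"
  Position 2: "ea"
  Position 3: "at"
Bigrams = "gr", "re", "ea", "at"


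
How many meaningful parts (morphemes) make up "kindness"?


Word: "kindness"
Morphemes: kind / -ness
Each morpheme carries meaning
= 2 morphemes


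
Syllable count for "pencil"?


Word: "pencil"
Syllable breakdown: pen · cil
Counting: 2 parts
= 2 syllables


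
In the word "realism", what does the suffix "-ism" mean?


Suffix: -ism
As in: realism -> real + -ism
Meaning = belief / practice


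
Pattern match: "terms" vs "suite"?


Pattern of "terms": [0, 1, 2, 3, 4]
Pattern of "suite": [0, 1, 2, 3, 4]
Patterns match
Same pattern = Yes


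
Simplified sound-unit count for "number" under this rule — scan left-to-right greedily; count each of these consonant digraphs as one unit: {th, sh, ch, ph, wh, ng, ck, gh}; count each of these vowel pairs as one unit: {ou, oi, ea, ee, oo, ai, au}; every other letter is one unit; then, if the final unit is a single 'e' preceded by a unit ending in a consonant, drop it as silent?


Word: "number" (6 letters)
Left-to-right scan:
  1. 'n' (letter)
  2. 'u' (letter)
  3. 'm' (letter)
  4. 'b' (letter)
  5. 'e' (letter)
  6. 'r' (letter)
Units from scan: 6
Sound units = 6 units


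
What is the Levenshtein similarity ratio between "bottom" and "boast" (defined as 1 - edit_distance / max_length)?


Word 1: "bottom" (length 6)
Word 2: "boast" (length 5)
One optimal edit sequence:
  1. keep 'b'
  2. keep 'o'
  3. delete 't'  (+1)
  4. substitute 't' -> 'a'  (+1)
  5. substitute 'o' -> 's'  (+1)
  6. substitute 'm' -> 't'  (+1)
Edit distance = 4
Max length = max(6, 5) = 6
Similarity = 1 - 4/6
= 0.3333


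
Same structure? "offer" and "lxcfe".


Pattern of "offer": [0, 1, 1, 2, 3]
Pattern of "lxcfe": [0, 1, 2, 3, 4]
Patterns do not match
Same pattern = No


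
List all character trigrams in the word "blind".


Word: "blind" (length 5)
Number of trigrams = 5 - 3 + 1 = 3
  Position 0: "bli"
  Position 1: "lin"
  Position 2: "ind"
Trigrams = "bli", "lin", "ind"


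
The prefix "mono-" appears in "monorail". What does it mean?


Prefix: mono-
Example: monorail = mono- + rail
Meaning = one


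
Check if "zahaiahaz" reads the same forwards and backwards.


Word: "zahaiahaz"
Reversed: "zahaiahaz"
Forward == Backward? zahaiahaz == zahaiahaz
Palindrome = Yes


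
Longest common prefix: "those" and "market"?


Word 1: "those"
Word 2: "market"
Comparing from start:
  Pos 0: 't' != 'm' (stop)
LCP = "" (length 0)


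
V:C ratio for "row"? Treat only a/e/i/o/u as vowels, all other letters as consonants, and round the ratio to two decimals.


Word: "row"
Vowels (a,e,i,o,u): 1
Consonants: 2
Ratio = 1/2
= 0.50


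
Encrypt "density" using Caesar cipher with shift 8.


Word: "density"
Shift: 8
Each letter → (letter + shift) mod 26:
  'd' (3) + 8 = 11 → 'l'
  'e' (4) + 8 = 12 → 'm'
  'n' (13) + 8 = 21 → 'v'
  's' (18) + 8 = 0 → 'a'
  'i' (8) + 8 = 16 → 'q'
  't' (19) + 8 = 1 → 'b'
  'y' (24) + 8 = 6 → 'g'
Result = "lmvaqbg"


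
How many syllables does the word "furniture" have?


Word: "furniture"
Syllable breakdown: fur-ni-ture
Counting: 3 parts
= 3 syllables


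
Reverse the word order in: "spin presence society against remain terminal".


Original: "spin presence society against remain terminal"
Words (1..n): spin | presence | society | against | remain | terminal
Reversed (n..1): terminal | remain | against | society | presence | spin
Result = "terminal remain against society presence spin"


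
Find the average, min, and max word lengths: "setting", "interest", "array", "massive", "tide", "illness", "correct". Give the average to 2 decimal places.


Lengths: "setting"=7, "interest"=8, "array"=5, "massive"=7, "tide"=4, "illness"=7, "correct"=7
Sum = 45, Count = 7
Average = 45/7 = 6.43
= avg=6.43, min=4, max=8


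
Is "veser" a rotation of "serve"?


Word: "serve", Candidate: "veser"
Method: check if candidate is substring of word+word
"serveserve" contains "veser"? Yes
Is rotation = Yes


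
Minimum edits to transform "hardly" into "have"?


Word 1: "hardly" (length 6)
Word 2: "have" (length 4)
One optimal edit sequence (insert/delete/substitute each cost 1):
  1. keep 'h'
  2. keep 'a'
  3. delete 'r'  (+1)
  4. delete 'd'  (+1)
  5. substitute 'l' -> 'v'  (+1)
  6. substitute 'y' -> 'e'  (+1)
Total edit operations: 4
Edit distance = 4


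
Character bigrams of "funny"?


Word: "funny" (length 5)
Number of bigrams = 5 - 2 + 1 = 4
  Position 0: "fu"
  Position 1: "un"
  Position 2: "nn"
  Position 3: "ny"
Bigrams = "fu", "un", "nn", "ny"


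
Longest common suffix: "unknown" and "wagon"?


Word 1: "unknown"
Word 2: "wagon"
Comparing from end:
  Pos -1: 'n' == 'n'
  Pos -2: 'w' != 'o' (stop)
LCS = "n" (length 1)


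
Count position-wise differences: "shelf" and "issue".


Comparing character by character (same length = 5):
  Pos 0: 's' vs 'i' !=
  Pos 1: 'h' vs 's' !=
  Pos 2: 'e' vs 's' !=
  Pos 3: 'l' vs 'u' !=
  Pos 4: 'f' vs 'e' !=
Hamming distance = 5


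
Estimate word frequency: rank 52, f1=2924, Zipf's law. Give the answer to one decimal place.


Zipf's law: f(r) = f(1) / r
f(1) = 2924
f(52) = 2924 / 52
= 56.2 occurrences


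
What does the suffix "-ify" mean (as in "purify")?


Suffix: -ify
Example: purify (pure + -ify, with a spelling change)
Meaning = to make


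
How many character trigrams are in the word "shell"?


Word: "shell" (length 5)
Number of 3-grams = length - 3 + 1 = 5 - 3 + 1
= 3


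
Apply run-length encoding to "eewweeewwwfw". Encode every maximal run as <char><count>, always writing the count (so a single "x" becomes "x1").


String: "eewweeewwwfw"
Scanning for consecutive runs:
  'e' x 2
  'w' x 2
  'e' x 3
  'w' x 3
  'f' x 1
  'w' x 1
RLE = "e2w2e3w3f1w1"


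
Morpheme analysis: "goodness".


Word: "goodness"
Morphemes: good + -ness
Each morpheme carries meaning
= 2 morphemes


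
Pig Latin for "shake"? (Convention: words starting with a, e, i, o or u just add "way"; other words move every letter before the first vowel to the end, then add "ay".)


Word: "shake"
Starts with consonant(s) → move to end, add 'ay'
Consonant cluster: "sh"
Pig Latin = "akeshay"


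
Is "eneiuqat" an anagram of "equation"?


Word 1: "equation" → sorted: aeinoqtu
Word 2: "eneiuqat" → sorted: aeeinqtu
Same letters? aeinoqtu != aeeinqtu
Anagram = No


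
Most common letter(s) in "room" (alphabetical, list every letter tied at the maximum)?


Word: "room"
Letter counts:
  'm': 1
  'o': 2
  'r': 1
Maximum count = 2
Most frequent = 'o' (2 times each)


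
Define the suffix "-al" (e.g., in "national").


Suffix: -al
Example: national (nation + -al)
Meaning = relating to


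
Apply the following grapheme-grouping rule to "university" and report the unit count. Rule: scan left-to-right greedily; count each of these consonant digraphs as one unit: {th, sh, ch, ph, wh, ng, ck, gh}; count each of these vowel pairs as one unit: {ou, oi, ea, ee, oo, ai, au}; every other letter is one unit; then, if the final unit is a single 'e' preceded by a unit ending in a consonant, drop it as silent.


Word: "university" (10 letters)
Left-to-right scan:
  [1] 'u' (letter)
  [2] 'n' (letter)
  [3] 'i' (letter)
  [4] 'v' (letter)
  [5] 'e' (letter)
  [6] 'r' (letter)
  [7] 's' (letter)
  [8] 'i' (letter)
  [9] 't' (letter)
  [10] 'y' (letter)
Units from scan: 10
Sound units = 10 units


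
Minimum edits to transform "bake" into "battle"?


Word 1: "bake" (length 4)
Word 2: "battle" (length 6)
One optimal edit sequence (insert/delete/substitute each cost 1):
  1. keep 'b'
  2. keep 'a'
  3. insert 't'  (+1)
  4. insert 't'  (+1)
  5. substitute 'k' -> 'l'  (+1)
  6. keep 'e'
Total edit operations: 3
Edit distance = 3


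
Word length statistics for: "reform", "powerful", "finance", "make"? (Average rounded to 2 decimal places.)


Lengths: "reform"=6, "powerful"=8, "finance"=7, "make"=4
Sum = 25, Count = 4
Average = 25/4 = 6.25
= avg=6.25, min=4, max=8


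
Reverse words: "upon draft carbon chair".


Original: "upon draft carbon chair"
Words (1..n): upon | draft | carbon | chair
Reversed (n..1): chair | carbon | draft | upon
Result = "chair carbon draft upon"


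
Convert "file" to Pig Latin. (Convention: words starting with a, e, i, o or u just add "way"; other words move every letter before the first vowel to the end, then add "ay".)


Word: "file"
Starts with consonant(s) → move to end, add 'ay'
Consonant cluster: "f"
Pig Latin = "ilefay"


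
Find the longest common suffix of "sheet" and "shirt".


Word 1: "sheet"
Word 2: "shirt"
Comparing from end:
  Pos -1: 't' == 't'
  Pos -2: 'e' != 'r' (stop)
LCS = "t" (length 1)


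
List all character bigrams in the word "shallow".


Word: "shallow" (length 7)
Number of bigrams = 7 - 2 + 1 = 6
  Position 0: "sh"
  Position 1: "ha"
  Position 2: "al"
  Position 3: "ll"
  Position 4: "lo"
  Position 5: "ow"
Bigrams = "sh", "ha", "al", "ll", "lo", "ow"


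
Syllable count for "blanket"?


Word: "blanket"
Syllable breakdown: blan / ket
Counting: 2 parts
= 2 syllables


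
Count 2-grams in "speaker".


Word: "speaker" (length 7)
Number of 2-grams = length - 2 + 1 = 7 - 2 + 1
= 6


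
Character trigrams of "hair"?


Word: "hair" (length 4)
Number of trigrams = 4 - 3 + 1 = 2
  Position 0: "hai"
  Position 1: "air"
Trigrams = "hai", "air"


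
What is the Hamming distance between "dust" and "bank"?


Comparing character by character (same length = 4):
  Pos 0: 'd' vs 'b' !=
  Pos 1: 'u' vs 'a' !=
  Pos 2: 's' vs 'n' !=
  Pos 3: 't' vs 'k' !=
Hamming distance = 4


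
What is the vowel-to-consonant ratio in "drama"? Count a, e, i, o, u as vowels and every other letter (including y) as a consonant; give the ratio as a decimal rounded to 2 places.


Word: "drama"
Vowels (a,e,i,o,u): 2
Consonants: 3
Ratio = 2/3
= 0.67


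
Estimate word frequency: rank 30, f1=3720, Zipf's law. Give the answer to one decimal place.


Zipf's law: f(r) = f(1) / r
f(1) = 3720
f(30) = 3720 / 30
= 124.0 occurrences


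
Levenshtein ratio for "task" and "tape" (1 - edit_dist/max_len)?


Word 1: "task" (length 4)
Word 2: "tape" (length 4)
One optimal edit sequence:
  1. keep 't'
  2. keep 'a'
  3. substitute 's' -> 'p'  (+1)
  4. substitute 'k' -> 'e'  (+1)
Edit distance = 2
Max length = max(4, 4) = 4
Similarity = 1 - 2/4
= 0.5000


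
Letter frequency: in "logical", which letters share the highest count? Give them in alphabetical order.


Word: "logical"
Letter counts:
  'a': 1
  'c': 1
  'g': 1
  'i': 1
  'l': 2
  'o': 1
Maximum count = 2
Most frequent = 'l' (2 times each)


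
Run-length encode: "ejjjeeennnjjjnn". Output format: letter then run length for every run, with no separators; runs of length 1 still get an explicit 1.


String: "ejjjeeennnjjjnn"
Scanning for consecutive runs:
  'e' x 1
  'j' x 3
  'e' x 3
  'n' x 3
  'j' x 3
  'n' x 2
RLE = "e1j3e3n3j3n2"


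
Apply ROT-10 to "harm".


Word: "harm"
Shift: 10
Each letter → (letter + shift) mod 26:
  'h' (7) + 10 = 17 → 'r'
  'a' (0) + 10 = 10 → 'k'
  'r' (17) + 10 = 1 → 'b'
  'm' (12) + 10 = 22 → 'w'
Result = "rkbw"


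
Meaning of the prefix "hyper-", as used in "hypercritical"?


Prefix: hyper-
Example: hypercritical (hyper- + critical)
Meaning = over / excessive


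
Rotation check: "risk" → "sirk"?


Word: "risk", Candidate: "sirk"
Method: check if candidate is substring of word+word
"riskrisk" contains "sirk"? No
Is rotation = No


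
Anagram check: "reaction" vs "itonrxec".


Word 1: "reaction" → sorted: aceinort
Word 2: "itonrxec" → sorted: ceinortx
Same letters? aceinort != ceinortx
Anagram = No


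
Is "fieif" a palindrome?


Word: "fieif"
Reversed: "fieif"
Forward == Backward? fieif == fieif
Palindrome = Yes


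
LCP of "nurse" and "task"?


Word 1: "nurse"
Word 2: "task"
Comparing from start:
  Pos 0: 'n' != 't' (stop)
LCP = "" (length 0)


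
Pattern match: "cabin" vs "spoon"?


Pattern of "cabin": [0, 1, 2, 3, 4]
Pattern of "spoon": [0, 1, 2, 2, 3]
Patterns do not match
Same pattern = No


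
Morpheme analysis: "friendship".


Word: "friendship"
Morphemes: friend / -ship
Each morpheme carries meaning
= 2 morphemes


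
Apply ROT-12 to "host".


Word: "host"
Shift: 12
Each letter → (letter + shift) mod 26:
  'h' (7) + 12 = 19 → 't'
  'o' (14) + 12 = 0 → 'a'
  's' (18) + 12 = 4 → 'e'
  't' (19) + 12 = 5 → 'f'
Result = "taef"


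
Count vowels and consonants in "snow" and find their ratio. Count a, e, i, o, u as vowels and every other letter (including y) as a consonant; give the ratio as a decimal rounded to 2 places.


Word: "snow"
Vowels (a,e,i,o,u): 1
Consonants: 3
Ratio = 1/3
= 0.33


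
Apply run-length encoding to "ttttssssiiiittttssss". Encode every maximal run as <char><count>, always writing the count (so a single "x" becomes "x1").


String: "ttttssssiiiittttssss"
Scanning for consecutive runs:
  't' x 4
  's' x 4
  'i' x 4
  't' x 4
  's' x 4
RLE = "t4s4i4t4s4"


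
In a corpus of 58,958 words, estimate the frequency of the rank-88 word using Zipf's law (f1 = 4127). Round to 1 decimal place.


Zipf's law: f(r) = f(1) / r
f(1) = 4127
f(88) = 4127 / 88
= 46.9 occurrences


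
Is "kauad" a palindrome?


Word: "kauad"
Reversed: "dauak"
Forward == Backward? kauad != dauak
Palindrome = No


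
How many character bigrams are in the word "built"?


Word: "built" (length 5)
Number of 2-grams = length - 2 + 1 = 5 - 2 + 1
= 4


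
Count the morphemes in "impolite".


Word: "impolite"
Morphemes: im- + polite
Each morpheme carries meaning
= 2 morphemes


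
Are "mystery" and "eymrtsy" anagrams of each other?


Word 1: "mystery" → sorted: emrstyy
Word 2: "eymrtsy" → sorted: emrstyy
Same letters? emrstyy == emrstyy
Anagram = Yes


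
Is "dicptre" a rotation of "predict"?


Word: "predict", Candidate: "dicptre"
Method: check if candidate is substring of word+word
"predictpredict" contains "dicptre"? No
Is rotation = No


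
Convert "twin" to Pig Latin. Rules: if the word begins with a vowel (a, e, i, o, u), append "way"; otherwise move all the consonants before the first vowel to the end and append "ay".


Word: "twin"
Starts with consonant(s) → move to end, add 'ay'
Consonant cluster: "tw"
Pig Latin = "intway"


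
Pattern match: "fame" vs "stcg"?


Pattern of "fame": [0, 1, 2, 3]
Pattern of "stcg": [0, 1, 2, 3]
Patterns match
Same pattern = Yes


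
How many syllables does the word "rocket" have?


Word: "rocket"
Syllable breakdown: rock-et
Counting: 2 parts
= 2 syllables


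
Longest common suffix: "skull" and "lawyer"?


Word 1: "skull"
Word 2: "lawyer"
Comparing from end:
  Pos -1: 'l' != 'r' (stop)
LCS = "" (length 0)


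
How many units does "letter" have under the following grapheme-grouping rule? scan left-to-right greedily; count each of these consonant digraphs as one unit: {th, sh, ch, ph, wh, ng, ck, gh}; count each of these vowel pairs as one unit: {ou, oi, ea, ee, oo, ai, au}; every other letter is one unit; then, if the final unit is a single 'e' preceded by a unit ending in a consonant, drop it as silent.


Word: "letter" (6 letters)
Left-to-right scan:
  (1) 'l' (letter)
  (2) 'e' (letter)
  (3) 't' (letter)
  (4) 't' (letter)
  (5) 'e' (letter)
  (6) 'r' (letter)
Units from scan: 6
Sound units = 6 units


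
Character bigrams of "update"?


Word: "update" (length 6)
Number of bigrams = 6 - 2 + 1 = 5
  Position 0: "up"
  Position 1: "pd"
  Position 2: "da"
  Position 3: "at"
  Position 4: "te"
Bigrams = "up", "pd", "da", "at", "te"


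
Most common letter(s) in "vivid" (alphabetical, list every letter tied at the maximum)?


Word: "vivid"
Letter counts:
  'd': 1
  'i': 2
  'v': 2
Maximum count = 2
Most frequent = 'i', 'v' (2 times each)


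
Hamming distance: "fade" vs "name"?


Comparing character by character (same length = 4):
  Pos 0: 'f' vs 'n' !=
  Pos 1: 'a' vs 'a' =
  Pos 2: 'd' vs 'm' !=
  Pos 3: 'e' vs 'e' =
Hamming distance = 2


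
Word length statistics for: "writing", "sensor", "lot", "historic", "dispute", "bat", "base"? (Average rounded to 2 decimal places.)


Lengths: "writing"=7, "sensor"=6, "lot"=3, "historic"=8, "dispute"=7, "bat"=3, "base"=4
Sum = 38, Count = 7
Average = 38/7 = 5.43
= avg=5.43, min=3, max=8


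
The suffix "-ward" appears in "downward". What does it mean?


Suffix: -ward
Example: downward (down + -ward)
Meaning = in the direction of


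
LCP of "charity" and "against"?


Word 1: "charity"
Word 2: "against"
Comparing from start:
  Pos 0: 'c' != 'a' (stop)
LCP = "" (length 0)


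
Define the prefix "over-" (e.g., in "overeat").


Prefix: over-
Example: overeat = over- + eat
Meaning = excessive


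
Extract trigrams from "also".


Word: "also" (length 4)
Number of trigrams = 4 - 3 + 1 = 2
  Position 0: "als"
  Position 1: "lso"
Trigrams = "als", "lso"


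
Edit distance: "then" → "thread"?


Word 1: "then" (length 4)
Word 2: "thread" (length 6)
One optimal edit sequence (insert/delete/substitute each cost 1):
  1. keep 't'
  2. keep 'h'
  3. insert 'r'  (+1)
  4. keep 'e'
  5. insert 'a'  (+1)
  6. substitute 'n' -> 'd'  (+1)
Total edit operations: 3
Edit distance = 3


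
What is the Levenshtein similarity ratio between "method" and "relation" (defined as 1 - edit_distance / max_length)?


Word 1: "method" (length 6)
Word 2: "relation" (length 8)
One optimal edit sequence:
  1. substitute 'm' -> 'r'  (+1)
  2. keep 'e'
  3. insert 'l'  (+1)
  4. insert 'a'  (+1)
  5. keep 't'
  6. substitute 'h' -> 'i'  (+1)
  7. keep 'o'
  8. substitute 'd' -> 'n'  (+1)
Edit distance = 5
Max length = max(6, 8) = 8
Similarity = 1 - 5/8
= 0.3750


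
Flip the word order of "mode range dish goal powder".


Original: "mode range dish goal powder"
Words (1..n): mode | range | dish | goal | powder
Reversed (n..1): powder | goal | dish | range | mode
Result = "powder goal dish range mode"


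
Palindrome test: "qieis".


Word: "qieis"
Reversed: "sieiq"
Forward == Backward? qieis != sieiq
Palindrome = No


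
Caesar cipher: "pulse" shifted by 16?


Word: "pulse"
Shift: 16
Each letter → (letter + shift) mod 26:
  'p' (15) + 16 = 5 → 'f'
  'u' (20) + 16 = 10 → 'k'
  'l' (11) + 16 = 1 → 'b'
  's' (18) + 16 = 8 → 'i'
  'e' (4) + 16 = 20 → 'u'
Result = "fkbiu"


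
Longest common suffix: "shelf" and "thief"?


Word 1: "shelf"
Word 2: "thief"
Comparing from end:
  Pos -1: 'f' == 'f'
  Pos -2: 'l' != 'e' (stop)
LCS = "f" (length 1)


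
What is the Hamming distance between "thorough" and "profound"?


Comparing character by character (same length = 8):
  Pos 0: 't' vs 'p' !=
  Pos 1: 'h' vs 'r' !=
  Pos 2: 'o' vs 'o' =
  Pos 3: 'r' vs 'f' !=
  Pos 4: 'o' vs 'o' =
  Pos 5: 'u' vs 'u' =
  Pos 6: 'g' vs 'n' !=
  Pos 7: 'h' vs 'd' !=
Hamming distance = 5


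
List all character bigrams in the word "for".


Word: "for" (length 3)
Number of bigrams = 3 - 2 + 1 = 2
  Position 0: "fo"
  Position 1: "or"
Bigrams = "fo", "or"


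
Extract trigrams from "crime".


Word: "crime" (length 5)
Number of trigrams = 5 - 3 + 1 = 3
  Position 0: "cri"
  Position 1: "rim"
  Position 2: "ime"
Trigrams = "cri", "rim", "ime"


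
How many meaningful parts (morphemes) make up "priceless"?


Word: "priceless"
Morphemes: price | -less
Each morpheme carries meaning
= 2 morphemes


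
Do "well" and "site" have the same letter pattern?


Pattern of "well": [0, 1, 2, 2]
Pattern of "site": [0, 1, 2, 3]
Patterns do not match
Same pattern = No


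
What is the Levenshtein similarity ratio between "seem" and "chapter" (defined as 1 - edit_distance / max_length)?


Word 1: "seem" (length 4)
Word 2: "chapter" (length 7)
One optimal edit sequence:
  1. insert 'c'  (+1)
  2. insert 'h'  (+1)
  3. insert 'a'  (+1)
  4. substitute 's' -> 'p'  (+1)
  5. substitute 'e' -> 't'  (+1)
  6. keep 'e'
  7. substitute 'm' -> 'r'  (+1)
Edit distance = 6
Max length = max(4, 7) = 7
Similarity = 1 - 6/7
= 0.1429


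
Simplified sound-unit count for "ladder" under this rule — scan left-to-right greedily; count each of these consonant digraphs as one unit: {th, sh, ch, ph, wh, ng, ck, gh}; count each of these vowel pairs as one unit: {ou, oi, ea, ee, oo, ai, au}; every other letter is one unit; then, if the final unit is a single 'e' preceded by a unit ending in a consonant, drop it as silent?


Word: "ladder" (6 letters)
Left-to-right scan:
  1. 'l' (letter)
  2. 'a' (letter)
  3. 'd' (letter)
  4. 'd' (letter)
  5. 'e' (letter)
  6. 'r' (letter)
Units from scan: 6
Sound units = 6 units


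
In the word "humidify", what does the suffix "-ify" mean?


Suffix: -ify
Example: humidify = humid + -ify
Meaning = to make


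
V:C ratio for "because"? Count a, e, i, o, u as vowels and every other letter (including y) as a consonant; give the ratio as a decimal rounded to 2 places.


Word: "because"
Vowels (a,e,i,o,u): 4
Consonants: 3
Ratio = 4/3
= 1.33


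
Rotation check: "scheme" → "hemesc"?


Word: "scheme", Candidate: "hemesc"
Method: check if candidate is substring of word+word
"schemescheme" contains "hemesc"? Yes
Is rotation = Yes


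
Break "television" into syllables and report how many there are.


Word: "television"
Syllable breakdown: tel | e | vi | sion
Counting: 4 parts
= 4 syllables


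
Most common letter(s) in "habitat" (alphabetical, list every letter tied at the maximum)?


Word: "habitat"
Letter counts:
  'a': 2
  'b': 1
  'h': 1
  'i': 1
  't': 2
Maximum count = 2
Most frequent = 'a', 't' (2 times each)


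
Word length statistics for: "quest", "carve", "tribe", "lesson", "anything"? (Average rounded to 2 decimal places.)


Lengths: "quest"=5, "carve"=5, "tribe"=5, "lesson"=6, "anything"=8
Sum = 29, Count = 5
Average = 29/5 = 5.80
= avg=5.80, min=5, max=8


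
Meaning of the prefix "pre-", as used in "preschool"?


Prefix: pre-
Example: preschool = pre- + school
Meaning = before


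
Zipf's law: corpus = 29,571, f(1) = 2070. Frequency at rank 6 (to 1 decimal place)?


Zipf's law: f(r) = f(1) / r
f(1) = 2070
f(6) = 2070 / 6
= 345.0 occurrences


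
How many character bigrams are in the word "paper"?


Word: "paper" (length 5)
Number of 2-grams = length - 2 + 1 = 5 - 2 + 1
= 4


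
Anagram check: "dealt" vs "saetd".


Word 1: "dealt" → sorted: adelt
Word 2: "saetd" → sorted: adest
Same letters? adelt != adest
Anagram = No


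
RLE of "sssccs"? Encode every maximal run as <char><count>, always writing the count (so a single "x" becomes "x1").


String: "sssccs"
Scanning for consecutive runs:
  's' x 3
  'c' x 2
  's' x 1
RLE = "s3c2s1"


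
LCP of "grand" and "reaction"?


Word 1: "grand"
Word 2: "reaction"
Comparing from start:
  Pos 0: 'g' != 'r' (stop)
LCP = "" (length 0)
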